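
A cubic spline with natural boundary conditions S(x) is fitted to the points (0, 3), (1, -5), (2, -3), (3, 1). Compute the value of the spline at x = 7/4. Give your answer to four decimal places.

-4.0500

Let M_i = S''(x_i). Step sizes h_i = 1, 1, 1; slopes of the chords Δ_i = (y_(i+1) - y_i)/h_i = -8, 2, 4.
  1·M_0 + 4·M_1 + 1·M_2 = 6(Δ_1 - Δ_0) = 60
  1·M_1 + 4·M_2 + 1·M_3 = 6(Δ_2 - Δ_1) = 12
Natural end conditions: M_0 = M_3 = 0.
Forward elimination and back-substitution give M_0 = 0, M_1 = 76/5, M_2 = -4/5, M_3 = 0.
On [1, 2], S(x) = -5 - 44/15·(x - 1) + 38/5·(x - 1)² - 8/3·(x - 1)³.
With (x - 1) = 3/4: S(7/4) = -81/20.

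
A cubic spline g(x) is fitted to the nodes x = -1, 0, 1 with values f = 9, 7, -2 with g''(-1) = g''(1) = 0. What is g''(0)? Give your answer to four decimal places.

-10.5000

Put M_i = g'' at the i-th knot. Here h = (1, 1) and Δ = (-2, -9), so the interior equations h_(i-1)·M_(i-1) + 2(h_(i-1)+h_i)·M_i + h_i·M_(i+1) = 6(Δ_i − Δ_(i-1)) read
  1·M_0 + 4·M_1 + 1·M_2 = 6(Δ_1 - Δ_0) = -42
Natural end conditions: M_0 = M_2 = 0.
Solving: M_0 = 0, M_1 = -21/2, M_2 = 0.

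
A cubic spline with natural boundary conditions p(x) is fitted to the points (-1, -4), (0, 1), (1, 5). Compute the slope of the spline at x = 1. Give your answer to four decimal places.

3.7500

With σ_i denoting the second derivative at x_i, h_i = 1, 1, and Δ_i = (y_(i+1) − y_i)/h_i = 5, 4:
  1·σ_0 + 4·σ_1 + 1·σ_2 = 6(Δ_1 - Δ_0) = -6
Natural end conditions: σ_0 = σ_2 = 0.
Hence σ_0 = 0, σ_1 = -3/2, σ_2 = 0.
On [0, 1], p'(x) = b_1 + 2c_1·x + 3d_1·x² with b_1 = Δ_1 - h_1(2σ_1 + σ_2)/6 = 9/2, c_1 = σ_1/2 = -3/4, d_1 = (σ_2 - σ_1)/(6h_1) = 1/4. So p'(1) = 15/4.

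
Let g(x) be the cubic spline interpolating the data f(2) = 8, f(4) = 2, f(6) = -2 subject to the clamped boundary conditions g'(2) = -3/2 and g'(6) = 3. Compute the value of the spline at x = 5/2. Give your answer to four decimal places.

With σ_i denoting the second derivative at x_i, h_i = 2, 2, and Δ_i = (y_(i+1) − y_i)/h_i = -3, -2:
  2·σ_0 + 8·σ_1 + 2·σ_2 = 6(Δ_1 - Δ_0) = 6
Clamped end conditions give two more equations: 2h_0·σ_0 + h_0·σ_1 = 6(Δ_0 - g'(2)) = -9 and h_1·σ_1 + 2h_1·σ_2 = 6(g'(6) - Δ_1) = 30.
Solving the tridiagonal system: σ_0 = -15/8, σ_1 = -3/4, σ_2 = 63/8.
On [2, 4], g(x) = 8 - 3/2·(x - 2) - 15/16·(x - 2)² + 3/32·(x - 2)³.
With (x - 2) = 1/2: g(5/2) = 1799/256.

7.0273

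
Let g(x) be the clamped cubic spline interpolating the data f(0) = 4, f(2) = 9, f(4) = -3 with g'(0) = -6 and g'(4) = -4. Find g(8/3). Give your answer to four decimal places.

6.4444

Put M_i = g'' at the i-th knot. Here h = (2, 2) and Δ = (5/2, -6), so the interior equations h_(i-1)·M_(i-1) + 2(h_(i-1)+h_i)·M_i + h_i·M_(i+1) = 6(Δ_i − Δ_(i-1)) read
  2·M_0 + 8·M_1 + 2·M_2 = 6(Δ_1 - Δ_0) = -51
Clamped end conditions give two more equations: 2h_0·M_0 + h_0·M_1 = 6(Δ_0 - g'(0)) = 51 and h_1·M_1 + 2h_1·M_2 = 6(g'(4) - Δ_1) = 12.
Solving the tridiagonal system: M_0 = 157/8, M_1 = -55/4, M_2 = 79/8.
On [2, 4], g(x) = 9 - 1/8·(x - 2) - 55/8·(x - 2)² + 63/32·(x - 2)³.
With (x - 2) = 2/3: g(8/3) = 58/9.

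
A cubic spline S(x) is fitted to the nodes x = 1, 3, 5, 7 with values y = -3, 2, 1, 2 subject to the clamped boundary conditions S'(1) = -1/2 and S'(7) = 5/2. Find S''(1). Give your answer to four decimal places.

6.6000

Let M_i = S''(x_i). Step sizes h_i = 2, 2, 2; slopes of the chords Δ_i = (y_(i+1) - y_i)/h_i = 5/2, -1/2, 1/2.
  2·M_0 + 8·M_1 + 2·M_2 = 6(Δ_1 - Δ_0) = -18
  2·M_1 + 8·M_2 + 2·M_3 = 6(Δ_2 - Δ_1) = 6
Clamped end conditions give two more equations: 2h_0·M_0 + h_0·M_1 = 6(Δ_0 - S'(1)) = 18 and h_2·M_2 + 2h_2·M_3 = 6(S'(7) - Δ_2) = 12.
Solving: M_0 = 33/5, M_1 = -21/5, M_2 = 6/5, M_3 = 12/5.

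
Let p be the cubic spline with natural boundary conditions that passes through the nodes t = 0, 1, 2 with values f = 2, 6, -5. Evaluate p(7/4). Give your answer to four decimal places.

-1.3711

Write M_i for p''(x_i). With h_i = 1, 1 and divided differences Δ_i = 4, -11, the continuity of p' gives the tridiagonal system
  1·M_0 + 4·M_1 + 1·M_2 = 6(Δ_1 - Δ_0) = -90
Natural end conditions: M_0 = M_2 = 0.
Solving the tridiagonal system: M_0 = 0, M_1 = -45/2, M_2 = 0.
On [1, 2], p(t) = 6 - 7/2·(t - 1) - 45/4·(t - 1)² + 15/4·(t - 1)³.
With (t - 1) = 3/4: p(7/4) = -351/256.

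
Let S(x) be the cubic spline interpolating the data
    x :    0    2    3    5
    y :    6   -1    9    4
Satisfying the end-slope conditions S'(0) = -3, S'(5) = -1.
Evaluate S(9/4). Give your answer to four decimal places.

Let M_i = S''(x_i). Step sizes h_i = 2, 1, 2; slopes of the chords Δ_i = (y_(i+1) - y_i)/h_i = -7/2, 10, -5/2.
  2·M_0 + 6·M_1 + 1·M_2 = 6(Δ_1 - Δ_0) = 81
  1·M_1 + 6·M_2 + 2·M_3 = 6(Δ_2 - Δ_1) = -75
Clamped end conditions give two more equations: 2h_0·M_0 + h_0·M_1 = 6(Δ_0 - S'(0)) = -3 and h_2·M_2 + 2h_2·M_3 = 6(S'(5) - Δ_2) = 9.
Hence M_0 = -11, M_1 = 41/2, M_2 = -20, M_3 = 49/4.
On [2, 3], S(x) = -1 + 13/2·(x - 2) + 41/4·(x - 2)² - 27/4·(x - 2)³.
With (x - 2) = 1/4: S(9/4) = 297/256.

1.1602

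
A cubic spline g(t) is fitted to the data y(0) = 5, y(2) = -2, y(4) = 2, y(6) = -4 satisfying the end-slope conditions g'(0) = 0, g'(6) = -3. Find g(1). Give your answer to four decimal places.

Let m_i = g''(x_i). Step sizes h_i = 2, 2, 2; slopes of the chords Δ_i = (y_(i+1) - y_i)/h_i = -7/2, 2, -3.
  2·m_0 + 8·m_1 + 2·m_2 = 6(Δ_1 - Δ_0) = 33
  2·m_1 + 8·m_2 + 2·m_3 = 6(Δ_2 - Δ_1) = -30
Clamped end conditions give two more equations: 2h_0·m_0 + h_0·m_1 = 6(Δ_0 - g'(0)) = -21 and h_2·m_2 + 2h_2·m_3 = 6(g'(6) - Δ_2) = 0.
Forward elimination and back-substitution give m_0 = -93/10, m_1 = 81/10, m_2 = -33/5, m_3 = 33/10.
On [0, 2], g(t) = 5 + 0·t - 93/20·t² + 29/20·t³.
With t = 1: g(1) = 9/5.

1.8000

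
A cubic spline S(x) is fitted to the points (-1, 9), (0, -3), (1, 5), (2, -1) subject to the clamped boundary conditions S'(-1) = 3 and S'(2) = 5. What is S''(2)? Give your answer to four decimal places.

58.5333

Let M_i = S''(x_i). Step sizes h_i = 1, 1, 1; slopes of the chords Δ_i = (y_(i+1) - y_i)/h_i = -12, 8, -6.
  1·M_0 + 4·M_1 + 1·M_2 = 6(Δ_1 - Δ_0) = 120
  1·M_1 + 4·M_2 + 1·M_3 = 6(Δ_2 - Δ_1) = -84
Clamped end conditions give two more equations: 2h_0·M_0 + h_0·M_1 = 6(Δ_0 - S'(-1)) = -90 and h_2·M_2 + 2h_2·M_3 = 6(S'(2) - Δ_2) = 66.
Forward elimination and back-substitution give M_0 = -1138/15, M_1 = 926/15, M_2 = -766/15, M_3 = 878/15.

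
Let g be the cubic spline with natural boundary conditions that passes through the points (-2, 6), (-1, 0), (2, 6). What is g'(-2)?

-7

With M_i denoting the second derivative at x_i, h_i = 1, 3, and Δ_i = (y_(i+1) − y_i)/h_i = -6, 2:
  1·M_0 + 8·M_1 + 3·M_2 = 6(Δ_1 - Δ_0) = 48
Natural end conditions: M_0 = M_2 = 0.
Solving the tridiagonal system: M_0 = 0, M_1 = 6, M_2 = 0.
On [-2, -1], g'(t) = b_0 + 2c_0·(t + 2) + 3d_0·(t + 2)² with b_0 = Δ_0 - h_0(2M_0 + M_1)/6 = -7, c_0 = M_0/2 = 0, d_0 = (M_1 - M_0)/(6h_0) = 1. So g'(-2) = -7.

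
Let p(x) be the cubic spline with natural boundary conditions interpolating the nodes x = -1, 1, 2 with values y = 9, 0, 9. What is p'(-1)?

Let σ_i = p''(x_i). Step sizes h_i = 2, 1; slopes of the chords Δ_i = (y_(i+1) - y_i)/h_i = -9/2, 9.
  2·σ_0 + 6·σ_1 + 1·σ_2 = 6(Δ_1 - Δ_0) = 81
Natural end conditions: σ_0 = σ_2 = 0.
Solving the tridiagonal system: σ_0 = 0, σ_1 = 27/2, σ_2 = 0.
On [-1, 1], p'(x) = b_0 + 2c_0·(x + 1) + 3d_0·(x + 1)² with b_0 = Δ_0 - h_0(2σ_0 + σ_1)/6 = -9, c_0 = σ_0/2 = 0, d_0 = (σ_1 - σ_0)/(6h_0) = 9/8. So p'(-1) = -9.

-9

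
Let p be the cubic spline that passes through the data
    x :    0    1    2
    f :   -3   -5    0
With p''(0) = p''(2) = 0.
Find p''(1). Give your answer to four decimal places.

10.5000

Put M_i = p'' at the i-th knot. Here h = (1, 1) and Δ = (-2, 5), so the interior equations h_(i-1)·M_(i-1) + 2(h_(i-1)+h_i)·M_i + h_i·M_(i+1) = 6(Δ_i − Δ_(i-1)) read
  1·M_0 + 4·M_1 + 1·M_2 = 6(Δ_1 - Δ_0) = 42
Natural end conditions: M_0 = M_2 = 0.
Solving: M_0 = 0, M_1 = 21/2, M_2 = 0.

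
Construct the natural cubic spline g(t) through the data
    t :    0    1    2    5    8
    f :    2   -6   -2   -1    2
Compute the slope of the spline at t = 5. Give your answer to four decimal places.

With M_i denoting the second derivative at x_i, h_i = 1, 1, 3, 3, and Δ_i = (y_(i+1) − y_i)/h_i = -8, 4, 1/3, 1:
  1·M_0 + 4·M_1 + 1·M_2 = 6(Δ_1 - Δ_0) = 72
  1·M_1 + 8·M_2 + 3·M_3 = 6(Δ_2 - Δ_1) = -22
  3·M_2 + 12·M_3 + 3·M_4 = 6(Δ_3 - Δ_2) = 4
Natural end conditions: M_0 = M_4 = 0.
Hence M_0 = 0, M_1 = 545/28, M_2 = -41/7, M_3 = 151/84, M_4 = 0.
On [5, 8], g'(t) = b_3 + 2c_3·(t - 5) + 3d_3·(t - 5)² with b_3 = Δ_3 - h_3(2M_3 + M_4)/6 = -67/84, c_3 = M_3/2 = 151/168, d_3 = (M_4 - M_3)/(6h_3) = -151/1512. So g'(5) = -67/84.

-0.7976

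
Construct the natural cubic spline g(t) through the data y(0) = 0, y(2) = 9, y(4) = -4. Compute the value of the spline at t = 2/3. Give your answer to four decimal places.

With m_i denoting the second derivative at x_i, h_i = 2, 2, and Δ_i = (y_(i+1) − y_i)/h_i = 9/2, -13/2:
  2·m_0 + 8·m_1 + 2·m_2 = 6(Δ_1 - Δ_0) = -66
Natural end conditions: m_0 = m_2 = 0.
Hence m_0 = 0, m_1 = -33/4, m_2 = 0.
On [0, 2], g(t) = 0 + 29/4·t + 0·t² - 11/16·t³.
With t = 2/3: g(2/3) = 125/27.

4.6296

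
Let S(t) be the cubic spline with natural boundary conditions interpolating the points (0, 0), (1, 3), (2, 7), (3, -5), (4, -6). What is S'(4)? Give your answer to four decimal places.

3.1071

Write M_i for S''(x_i). With h_i = 1, 1, 1, 1 and divided differences Δ_i = 3, 4, -12, -1, the continuity of S' gives the tridiagonal system
  1·M_0 + 4·M_1 + 1·M_2 = 6(Δ_1 - Δ_0) = 6
  1·M_1 + 4·M_2 + 1·M_3 = 6(Δ_2 - Δ_1) = -96
  1·M_2 + 4·M_3 + 1·M_4 = 6(Δ_3 - Δ_2) = 66
Natural end conditions: M_0 = M_4 = 0.
Solving the tridiagonal system: M_0 = 0, M_1 = 135/14, M_2 = -228/7, M_3 = 345/14, M_4 = 0.
On [3, 4], S'(t) = b_3 + 2c_3·(t - 3) + 3d_3·(t - 3)² with b_3 = Δ_3 - h_3(2M_3 + M_4)/6 = -129/14, c_3 = M_3/2 = 345/28, d_3 = (M_4 - M_3)/(6h_3) = -115/28. So S'(4) = 87/28.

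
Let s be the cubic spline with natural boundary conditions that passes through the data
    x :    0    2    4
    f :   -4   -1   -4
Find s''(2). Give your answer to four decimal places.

Write σ_i for s''(x_i). With h_i = 2, 2 and divided differences Δ_i = 3/2, -3/2, the continuity of s' gives the tridiagonal system
  2·σ_0 + 8·σ_1 + 2·σ_2 = 6(Δ_1 - Δ_0) = -18
Natural end conditions: σ_0 = σ_2 = 0.
Solving the tridiagonal system: σ_0 = 0, σ_1 = -9/4, σ_2 = 0.

-2.2500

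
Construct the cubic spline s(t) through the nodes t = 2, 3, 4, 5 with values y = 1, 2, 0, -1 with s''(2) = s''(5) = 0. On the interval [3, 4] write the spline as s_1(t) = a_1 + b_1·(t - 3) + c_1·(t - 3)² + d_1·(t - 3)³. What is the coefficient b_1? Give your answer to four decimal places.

-0.7333

Write M_i for s''(x_i). With h_i = 1, 1, 1 and divided differences Δ_i = 1, -2, -1, the continuity of s' gives the tridiagonal system
  1·M_0 + 4·M_1 + 1·M_2 = 6(Δ_1 - Δ_0) = -18
  1·M_1 + 4·M_2 + 1·M_3 = 6(Δ_2 - Δ_1) = 6
Natural end conditions: M_0 = M_3 = 0.
Forward elimination and back-substitution give M_0 = 0, M_1 = -26/5, M_2 = 14/5, M_3 = 0.
On [3, 4], with s_1(t) = a_1 + b_1·(t - 3) + c_1·(t - 3)² + d_1·(t - 3)³: c_1 = M_1/2 = -13/5, d_1 = (M_2 - M_1)/(6h_1) = 4/3, b_1 = Δ_1 - h_1(2M_1 + M_2)/6 = -11/15.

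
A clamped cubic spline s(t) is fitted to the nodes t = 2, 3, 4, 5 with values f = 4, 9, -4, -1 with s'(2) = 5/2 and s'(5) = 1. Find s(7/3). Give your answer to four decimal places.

Put M_i = s'' at the i-th knot. Here h = (1, 1, 1) and Δ = (5, -13, 3), so the interior equations h_(i-1)·M_(i-1) + 2(h_(i-1)+h_i)·M_i + h_i·M_(i+1) = 6(Δ_i − Δ_(i-1)) read
  1·M_0 + 4·M_1 + 1·M_2 = 6(Δ_1 - Δ_0) = -108
  1·M_1 + 4·M_2 + 1·M_3 = 6(Δ_2 - Δ_1) = 96
Clamped end conditions give two more equations: 2h_0·M_0 + h_0·M_1 = 6(Δ_0 - s'(2)) = 15 and h_2·M_2 + 2h_2·M_3 = 6(s'(5) - Δ_2) = -12.
Hence M_0 = 30, M_1 = -45, M_2 = 42, M_3 = -27.
On [2, 3], s(t) = 4 + 5/2·(t - 2) + 15·(t - 2)² - 25/2·(t - 2)³.
With (t - 2) = 1/3: s(7/3) = 163/27.

6.0370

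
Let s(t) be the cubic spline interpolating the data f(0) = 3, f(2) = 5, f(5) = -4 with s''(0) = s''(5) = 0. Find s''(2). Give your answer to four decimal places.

-2.4000

Write M_i for s''(x_i). With h_i = 2, 3 and divided differences Δ_i = 1, -3, the continuity of s' gives the tridiagonal system
  2·M_0 + 10·M_1 + 3·M_2 = 6(Δ_1 - Δ_0) = -24
Natural end conditions: M_0 = M_2 = 0.
Solving the tridiagonal system: M_0 = 0, M_1 = -12/5, M_2 = 0.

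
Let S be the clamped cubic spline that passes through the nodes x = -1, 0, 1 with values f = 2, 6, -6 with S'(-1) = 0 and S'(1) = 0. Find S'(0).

Let σ_i = S''(x_i). Step sizes h_i = 1, 1; slopes of the chords Δ_i = (y_(i+1) - y_i)/h_i = 4, -12.
  1·σ_0 + 4·σ_1 + 1·σ_2 = 6(Δ_1 - Δ_0) = -96
Clamped end conditions give two more equations: 2h_0·σ_0 + h_0·σ_1 = 6(Δ_0 - S'(-1)) = 24 and h_1·σ_1 + 2h_1·σ_2 = 6(S'(1) - Δ_1) = 72.
Forward elimination and back-substitution give σ_0 = 36, σ_1 = -48, σ_2 = 60.
On [0, 1], S'(x) = b_1 + 2c_1·x + 3d_1·x² with b_1 = Δ_1 - h_1(2σ_1 + σ_2)/6 = -6, c_1 = σ_1/2 = -24, d_1 = (σ_2 - σ_1)/(6h_1) = 18. So S'(0) = -6.

-6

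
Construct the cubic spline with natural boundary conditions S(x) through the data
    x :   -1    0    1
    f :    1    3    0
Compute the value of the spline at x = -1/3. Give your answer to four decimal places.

Write M_i for S''(x_i). With h_i = 1, 1 and divided differences Δ_i = 2, -3, the continuity of S' gives the tridiagonal system
  1·M_0 + 4·M_1 + 1·M_2 = 6(Δ_1 - Δ_0) = -30
Natural end conditions: M_0 = M_2 = 0.
Forward elimination and back-substitution give M_0 = 0, M_1 = -15/2, M_2 = 0.
On [-1, 0], S(x) = 1 + 13/4·(x + 1) + 0·(x + 1)² - 5/4·(x + 1)³.
With (x + 1) = 2/3: S(-1/3) = 151/54.

2.7963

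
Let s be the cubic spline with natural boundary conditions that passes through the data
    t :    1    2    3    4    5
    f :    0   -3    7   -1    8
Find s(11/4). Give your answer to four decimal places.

Write M_i for s''(x_i). With h_i = 1, 1, 1, 1 and divided differences Δ_i = -3, 10, -8, 9, the continuity of s' gives the tridiagonal system
  1·M_0 + 4·M_1 + 1·M_2 = 6(Δ_1 - Δ_0) = 78
  1·M_1 + 4·M_2 + 1·M_3 = 6(Δ_2 - Δ_1) = -108
  1·M_2 + 4·M_3 + 1·M_4 = 6(Δ_3 - Δ_2) = 102
Natural end conditions: M_0 = M_4 = 0.
Hence M_0 = 0, M_1 = 213/7, M_2 = -306/7, M_3 = 255/7, M_4 = 0.
On [2, 3], s(t) = -3 + 50/7·(t - 2) + 213/14·(t - 2)² - 173/14·(t - 2)³.
With (t - 2) = 3/4: s(11/4) = 5109/896.

5.7020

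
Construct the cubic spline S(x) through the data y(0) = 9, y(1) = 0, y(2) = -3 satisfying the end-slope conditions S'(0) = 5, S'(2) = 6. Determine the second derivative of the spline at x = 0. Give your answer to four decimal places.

Let m_i = S''(x_i). Step sizes h_i = 1, 1; slopes of the chords Δ_i = (y_(i+1) - y_i)/h_i = -9, -3.
  1·m_0 + 4·m_1 + 1·m_2 = 6(Δ_1 - Δ_0) = 36
Clamped end conditions give two more equations: 2h_0·m_0 + h_0·m_1 = 6(Δ_0 - S'(0)) = -84 and h_1·m_1 + 2h_1·m_2 = 6(S'(2) - Δ_1) = 54.
Solving the tridiagonal system: m_0 = -101/2, m_1 = 17, m_2 = 37/2.

-50.5000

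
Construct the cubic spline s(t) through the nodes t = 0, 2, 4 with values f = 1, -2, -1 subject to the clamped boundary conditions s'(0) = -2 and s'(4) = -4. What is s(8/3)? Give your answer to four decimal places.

-0.9259

With σ_i denoting the second derivative at x_i, h_i = 2, 2, and Δ_i = (y_(i+1) − y_i)/h_i = -3/2, 1/2:
  2·σ_0 + 8·σ_1 + 2·σ_2 = 6(Δ_1 - Δ_0) = 12
Clamped end conditions give two more equations: 2h_0·σ_0 + h_0·σ_1 = 6(Δ_0 - s'(0)) = 3 and h_1·σ_1 + 2h_1·σ_2 = 6(s'(4) - Δ_1) = -27.
Hence σ_0 = -5/4, σ_1 = 4, σ_2 = -35/4.
On [2, 4], s(t) = -2 + 3/4·(t - 2) + 2·(t - 2)² - 17/16·(t - 2)³.
With (t - 2) = 2/3: s(8/3) = -25/27.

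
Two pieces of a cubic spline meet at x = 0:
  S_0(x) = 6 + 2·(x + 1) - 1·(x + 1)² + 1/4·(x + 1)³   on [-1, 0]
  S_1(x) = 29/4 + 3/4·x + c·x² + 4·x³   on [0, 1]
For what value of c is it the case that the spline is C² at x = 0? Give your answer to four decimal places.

S_0''(x) = -2 + 3/2·(x + 1), so S_0''(0) = -1/2. On the right, S_1''(0) = 2c, so c = -1/4.

-0.2500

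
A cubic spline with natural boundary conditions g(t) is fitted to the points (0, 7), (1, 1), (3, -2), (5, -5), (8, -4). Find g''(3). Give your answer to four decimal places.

-1.6154

With m_i denoting the second derivative at x_i, h_i = 1, 2, 2, 3, and Δ_i = (y_(i+1) − y_i)/h_i = -6, -3/2, -3/2, 1/3:
  1·m_0 + 6·m_1 + 2·m_2 = 6(Δ_1 - Δ_0) = 27
  2·m_1 + 8·m_2 + 2·m_3 = 6(Δ_2 - Δ_1) = 0
  2·m_2 + 10·m_3 + 3·m_4 = 6(Δ_3 - Δ_2) = 11
Natural end conditions: m_0 = m_4 = 0.
Solving the tridiagonal system: m_0 = 0, m_1 = 131/26, m_2 = -21/13, m_3 = 37/26, m_4 = 0.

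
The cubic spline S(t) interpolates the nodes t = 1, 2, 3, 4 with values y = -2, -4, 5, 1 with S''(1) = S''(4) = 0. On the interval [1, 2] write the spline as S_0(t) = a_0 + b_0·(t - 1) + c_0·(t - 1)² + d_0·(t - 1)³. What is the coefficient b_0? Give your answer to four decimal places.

Write M_i for S''(x_i). With h_i = 1, 1, 1 and divided differences Δ_i = -2, 9, -4, the continuity of S' gives the tridiagonal system
  1·M_0 + 4·M_1 + 1·M_2 = 6(Δ_1 - Δ_0) = 66
  1·M_1 + 4·M_2 + 1·M_3 = 6(Δ_2 - Δ_1) = -78
Natural end conditions: M_0 = M_3 = 0.
Forward elimination and back-substitution give M_0 = 0, M_1 = 114/5, M_2 = -126/5, M_3 = 0.
On [1, 2], with S_0(t) = a_0 + b_0·(t - 1) + c_0·(t - 1)² + d_0·(t - 1)³: c_0 = M_0/2 = 0, d_0 = (M_1 - M_0)/(6h_0) = 19/5, b_0 = Δ_0 - h_0(2M_0 + M_1)/6 = -29/5.

-5.8000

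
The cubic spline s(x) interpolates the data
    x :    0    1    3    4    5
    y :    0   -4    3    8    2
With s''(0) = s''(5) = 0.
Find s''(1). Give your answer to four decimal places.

6.8115

Put M_i = s'' at the i-th knot. Here h = (1, 2, 1, 1) and Δ = (-4, 7/2, 5, -6), so the interior equations h_(i-1)·M_(i-1) + 2(h_(i-1)+h_i)·M_i + h_i·M_(i+1) = 6(Δ_i − Δ_(i-1)) read
  1·M_0 + 6·M_1 + 2·M_2 = 6(Δ_1 - Δ_0) = 45
  2·M_1 + 6·M_2 + 1·M_3 = 6(Δ_2 - Δ_1) = 9
  1·M_2 + 4·M_3 + 1·M_4 = 6(Δ_3 - Δ_2) = -66
Natural end conditions: M_0 = M_4 = 0.
Hence M_0 = 0, M_1 = 831/122, M_2 = 126/61, M_3 = -1038/61, M_4 = 0.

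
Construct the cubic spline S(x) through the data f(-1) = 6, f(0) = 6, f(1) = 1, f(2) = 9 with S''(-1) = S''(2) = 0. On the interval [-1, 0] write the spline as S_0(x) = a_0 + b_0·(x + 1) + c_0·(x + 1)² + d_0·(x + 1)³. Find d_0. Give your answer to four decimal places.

Write M_i for S''(x_i). With h_i = 1, 1, 1 and divided differences Δ_i = 0, -5, 8, the continuity of S' gives the tridiagonal system
  1·M_0 + 4·M_1 + 1·M_2 = 6(Δ_1 - Δ_0) = -30
  1·M_1 + 4·M_2 + 1·M_3 = 6(Δ_2 - Δ_1) = 78
Natural end conditions: M_0 = M_3 = 0.
Solving the tridiagonal system: M_0 = 0, M_1 = -66/5, M_2 = 114/5, M_3 = 0.
On [-1, 0], with S_0(x) = a_0 + b_0·(x + 1) + c_0·(x + 1)² + d_0·(x + 1)³: c_0 = M_0/2 = 0, d_0 = (M_1 - M_0)/(6h_0) = -11/5, b_0 = Δ_0 - h_0(2M_0 + M_1)/6 = 11/5.

-2.2000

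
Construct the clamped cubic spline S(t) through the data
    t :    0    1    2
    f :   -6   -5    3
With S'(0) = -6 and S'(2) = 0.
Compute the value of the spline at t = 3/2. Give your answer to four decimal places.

Let σ_i = S''(x_i). Step sizes h_i = 1, 1; slopes of the chords Δ_i = (y_(i+1) - y_i)/h_i = 1, 8.
  1·σ_0 + 4·σ_1 + 1·σ_2 = 6(Δ_1 - Δ_0) = 42
Clamped end conditions give two more equations: 2h_0·σ_0 + h_0·σ_1 = 6(Δ_0 - S'(0)) = 42 and h_1·σ_1 + 2h_1·σ_2 = 6(S'(2) - Δ_1) = -48.
Forward elimination and back-substitution give σ_0 = 27/2, σ_1 = 15, σ_2 = -63/2.
On [1, 2], S(t) = -5 + 33/4·(t - 1) + 15/2·(t - 1)² - 31/4·(t - 1)³.
With (t - 1) = 1/2: S(3/2) = 1/32.

0.0313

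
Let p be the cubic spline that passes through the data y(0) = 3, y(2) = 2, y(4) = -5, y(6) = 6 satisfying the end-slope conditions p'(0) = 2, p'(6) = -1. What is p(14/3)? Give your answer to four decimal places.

With M_i denoting the second derivative at x_i, h_i = 2, 2, 2, and Δ_i = (y_(i+1) − y_i)/h_i = -1/2, -7/2, 11/2:
  2·M_0 + 8·M_1 + 2·M_2 = 6(Δ_1 - Δ_0) = -18
  2·M_1 + 8·M_2 + 2·M_3 = 6(Δ_2 - Δ_1) = 54
Clamped end conditions give two more equations: 2h_0·M_0 + h_0·M_1 = 6(Δ_0 - p'(0)) = -15 and h_2·M_2 + 2h_2·M_3 = 6(p'(6) - Δ_2) = -39.
Solving the tridiagonal system: M_0 = -13/10, M_1 = -49/10, M_2 = 119/10, M_3 = -157/10.
On [4, 6], p(t) = -5 + 14/5·(t - 4) + 119/20·(t - 4)² - 23/10·(t - 4)³.
With (t - 4) = 2/3: p(14/3) = -158/135.

-1.1704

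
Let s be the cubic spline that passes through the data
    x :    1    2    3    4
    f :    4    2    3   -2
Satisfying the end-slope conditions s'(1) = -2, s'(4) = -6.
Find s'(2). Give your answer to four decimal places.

With σ_i denoting the second derivative at x_i, h_i = 1, 1, 1, and Δ_i = (y_(i+1) − y_i)/h_i = -2, 1, -5:
  1·σ_0 + 4·σ_1 + 1·σ_2 = 6(Δ_1 - Δ_0) = 18
  1·σ_1 + 4·σ_2 + 1·σ_3 = 6(Δ_2 - Δ_1) = -36
Clamped end conditions give two more equations: 2h_0·σ_0 + h_0·σ_1 = 6(Δ_0 - s'(1)) = 0 and h_2·σ_2 + 2h_2·σ_3 = 6(s'(4) - Δ_2) = -6.
Solving the tridiagonal system: σ_0 = -64/15, σ_1 = 128/15, σ_2 = -178/15, σ_3 = 44/15.
On [2, 3], s'(x) = b_1 + 2c_1·(x - 2) + 3d_1·(x - 2)² with b_1 = Δ_1 - h_1(2σ_1 + σ_2)/6 = 2/15, c_1 = σ_1/2 = 64/15, d_1 = (σ_2 - σ_1)/(6h_1) = -17/5. So s'(2) = 2/15.

0.1333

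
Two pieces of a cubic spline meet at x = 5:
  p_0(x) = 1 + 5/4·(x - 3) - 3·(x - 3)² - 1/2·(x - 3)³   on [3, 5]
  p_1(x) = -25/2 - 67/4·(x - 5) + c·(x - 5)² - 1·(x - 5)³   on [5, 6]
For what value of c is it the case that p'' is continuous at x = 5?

-6

p_0''(x) = -6 - 3·(x - 3), so p_0''(5) = -12. On the right, p_1''(5) = 2c, so c = -6.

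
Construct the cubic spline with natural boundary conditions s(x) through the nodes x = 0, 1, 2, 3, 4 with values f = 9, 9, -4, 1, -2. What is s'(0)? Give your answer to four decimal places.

Let M_i = s''(x_i). Step sizes h_i = 1, 1, 1, 1; slopes of the chords Δ_i = (y_(i+1) - y_i)/h_i = 0, -13, 5, -3.
  1·M_0 + 4·M_1 + 1·M_2 = 6(Δ_1 - Δ_0) = -78
  1·M_1 + 4·M_2 + 1·M_3 = 6(Δ_2 - Δ_1) = 108
  1·M_2 + 4·M_3 + 1·M_4 = 6(Δ_3 - Δ_2) = -48
Natural end conditions: M_0 = M_4 = 0.
Hence M_0 = 0, M_1 = -825/28, M_2 = 279/7, M_3 = -615/28, M_4 = 0.
On [0, 1], s'(x) = b_0 + 2c_0·x + 3d_0·x² with b_0 = Δ_0 - h_0(2M_0 + M_1)/6 = 275/56, c_0 = M_0/2 = 0, d_0 = (M_1 - M_0)/(6h_0) = -275/56. So s'(0) = 275/56.

4.9107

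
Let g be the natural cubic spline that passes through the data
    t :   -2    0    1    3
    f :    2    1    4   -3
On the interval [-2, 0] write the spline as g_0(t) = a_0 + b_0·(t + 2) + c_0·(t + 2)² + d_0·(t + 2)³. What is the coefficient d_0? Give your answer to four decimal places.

0.3929

Let M_i = g''(x_i). Step sizes h_i = 2, 1, 2; slopes of the chords Δ_i = (y_(i+1) - y_i)/h_i = -1/2, 3, -7/2.
  2·M_0 + 6·M_1 + 1·M_2 = 6(Δ_1 - Δ_0) = 21
  1·M_1 + 6·M_2 + 2·M_3 = 6(Δ_2 - Δ_1) = -39
Natural end conditions: M_0 = M_3 = 0.
Hence M_0 = 0, M_1 = 33/7, M_2 = -51/7, M_3 = 0.
On [-2, 0], with g_0(t) = a_0 + b_0·(t + 2) + c_0·(t + 2)² + d_0·(t + 2)³: c_0 = M_0/2 = 0, d_0 = (M_1 - M_0)/(6h_0) = 11/28, b_0 = Δ_0 - h_0(2M_0 + M_1)/6 = -29/14.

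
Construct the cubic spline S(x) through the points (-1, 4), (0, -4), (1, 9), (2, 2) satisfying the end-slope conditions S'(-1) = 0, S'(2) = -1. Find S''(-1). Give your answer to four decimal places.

Let σ_i = S''(x_i). Step sizes h_i = 1, 1, 1; slopes of the chords Δ_i = (y_(i+1) - y_i)/h_i = -8, 13, -7.
  1·σ_0 + 4·σ_1 + 1·σ_2 = 6(Δ_1 - Δ_0) = 126
  1·σ_1 + 4·σ_2 + 1·σ_3 = 6(Δ_2 - Δ_1) = -120
Clamped end conditions give two more equations: 2h_0·σ_0 + h_0·σ_1 = 6(Δ_0 - S'(-1)) = -48 and h_2·σ_2 + 2h_2·σ_3 = 6(S'(2) - Δ_2) = 36.
Solving the tridiagonal system: σ_0 = -802/15, σ_1 = 884/15, σ_2 = -844/15, σ_3 = 692/15.

-53.4667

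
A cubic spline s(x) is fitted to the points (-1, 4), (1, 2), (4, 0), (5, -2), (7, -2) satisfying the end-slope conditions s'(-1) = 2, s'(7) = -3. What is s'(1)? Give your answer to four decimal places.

-1.5000

Write M_i for s''(x_i). With h_i = 2, 3, 1, 2 and divided differences Δ_i = -1, -2/3, -2, 0, the continuity of s' gives the tridiagonal system
  2·M_0 + 10·M_1 + 3·M_2 = 6(Δ_1 - Δ_0) = 2
  3·M_1 + 8·M_2 + 1·M_3 = 6(Δ_2 - Δ_1) = -8
  1·M_2 + 6·M_3 + 2·M_4 = 6(Δ_3 - Δ_2) = 12
Clamped end conditions give two more equations: 2h_0·M_0 + h_0·M_1 = 6(Δ_0 - s'(-1)) = -18 and h_3·M_3 + 2h_3·M_4 = 6(s'(7) - Δ_3) = -18.
Hence M_0 = -11/2, M_1 = 2, M_2 = -7/3, M_3 = 14/3, M_4 = -41/6.
On [1, 4], s'(x) = b_1 + 2c_1·(x - 1) + 3d_1·(x - 1)² with b_1 = Δ_1 - h_1(2M_1 + M_2)/6 = -3/2, c_1 = M_1/2 = 1, d_1 = (M_2 - M_1)/(6h_1) = -13/54. So s'(1) = -3/2.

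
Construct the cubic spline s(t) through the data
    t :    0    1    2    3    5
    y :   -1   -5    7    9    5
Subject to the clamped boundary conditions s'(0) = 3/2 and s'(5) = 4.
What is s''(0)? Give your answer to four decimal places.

Write σ_i for s''(x_i). With h_i = 1, 1, 1, 2 and divided differences Δ_i = -4, 12, 2, -2, the continuity of s' gives the tridiagonal system
  1·σ_0 + 4·σ_1 + 1·σ_2 = 6(Δ_1 - Δ_0) = 96
  1·σ_1 + 4·σ_2 + 1·σ_3 = 6(Δ_2 - Δ_1) = -60
  1·σ_2 + 6·σ_3 + 2·σ_4 = 6(Δ_3 - Δ_2) = -24
Clamped end conditions give two more equations: 2h_0·σ_0 + h_0·σ_1 = 6(Δ_0 - s'(0)) = -33 and h_3·σ_3 + 2h_3·σ_4 = 6(s'(5) - Δ_3) = 36.
Solving: σ_0 = -1475/41, σ_1 = 1597/41, σ_2 = -977/41, σ_3 = -149/41, σ_4 = 887/82.

-35.9756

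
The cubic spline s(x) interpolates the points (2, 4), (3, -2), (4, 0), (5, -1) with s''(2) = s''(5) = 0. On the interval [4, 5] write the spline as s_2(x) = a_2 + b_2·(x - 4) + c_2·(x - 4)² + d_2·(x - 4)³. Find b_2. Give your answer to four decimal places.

1.6667

Let m_i = s''(x_i). Step sizes h_i = 1, 1, 1; slopes of the chords Δ_i = (y_(i+1) - y_i)/h_i = -6, 2, -1.
  1·m_0 + 4·m_1 + 1·m_2 = 6(Δ_1 - Δ_0) = 48
  1·m_1 + 4·m_2 + 1·m_3 = 6(Δ_2 - Δ_1) = -18
Natural end conditions: m_0 = m_3 = 0.
Solving the tridiagonal system: m_0 = 0, m_1 = 14, m_2 = -8, m_3 = 0.
On [4, 5], with s_2(x) = a_2 + b_2·(x - 4) + c_2·(x - 4)² + d_2·(x - 4)³: c_2 = m_2/2 = -4, d_2 = (m_3 - m_2)/(6h_2) = 4/3, b_2 = Δ_2 - h_2(2m_2 + m_3)/6 = 5/3.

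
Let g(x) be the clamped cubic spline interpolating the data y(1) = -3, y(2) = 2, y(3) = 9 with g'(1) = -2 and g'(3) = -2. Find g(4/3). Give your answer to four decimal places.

-2.7407

Let σ_i = g''(x_i). Step sizes h_i = 1, 1; slopes of the chords Δ_i = (y_(i+1) - y_i)/h_i = 5, 7.
  1·σ_0 + 4·σ_1 + 1·σ_2 = 6(Δ_1 - Δ_0) = 12
Clamped end conditions give two more equations: 2h_0·σ_0 + h_0·σ_1 = 6(Δ_0 - g'(1)) = 42 and h_1·σ_1 + 2h_1·σ_2 = 6(g'(3) - Δ_1) = -54.
Hence σ_0 = 18, σ_1 = 6, σ_2 = -30.
On [1, 2], g(x) = -3 - 2·(x - 1) + 9·(x - 1)² - 2·(x - 1)³.
With (x - 1) = 1/3: g(4/3) = -74/27.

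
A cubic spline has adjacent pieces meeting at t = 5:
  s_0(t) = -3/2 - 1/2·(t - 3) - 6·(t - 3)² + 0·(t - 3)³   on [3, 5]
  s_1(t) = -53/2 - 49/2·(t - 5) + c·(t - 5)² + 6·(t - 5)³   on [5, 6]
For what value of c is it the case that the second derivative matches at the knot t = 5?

-6

s_0''(t) = -12 + 0·(t - 3), so s_0''(5) = -12. On the right, s_1''(5) = 2c, so c = -6.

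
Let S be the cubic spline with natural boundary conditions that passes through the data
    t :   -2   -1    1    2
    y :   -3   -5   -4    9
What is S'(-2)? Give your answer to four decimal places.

Let M_i = S''(x_i). Step sizes h_i = 1, 2, 1; slopes of the chords Δ_i = (y_(i+1) - y_i)/h_i = -2, 1/2, 13.
  1·M_0 + 6·M_1 + 2·M_2 = 6(Δ_1 - Δ_0) = 15
  2·M_1 + 6·M_2 + 1·M_3 = 6(Δ_2 - Δ_1) = 75
Natural end conditions: M_0 = M_3 = 0.
Solving the tridiagonal system: M_0 = 0, M_1 = -15/8, M_2 = 105/8, M_3 = 0.
On [-2, -1], S'(t) = b_0 + 2c_0·(t + 2) + 3d_0·(t + 2)² with b_0 = Δ_0 - h_0(2M_0 + M_1)/6 = -27/16, c_0 = M_0/2 = 0, d_0 = (M_1 - M_0)/(6h_0) = -5/16. So S'(-2) = -27/16.

-1.6875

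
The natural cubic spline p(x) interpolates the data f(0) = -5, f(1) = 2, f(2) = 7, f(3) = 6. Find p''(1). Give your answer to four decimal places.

With m_i denoting the second derivative at x_i, h_i = 1, 1, 1, and Δ_i = (y_(i+1) − y_i)/h_i = 7, 5, -1:
  1·m_0 + 4·m_1 + 1·m_2 = 6(Δ_1 - Δ_0) = -12
  1·m_1 + 4·m_2 + 1·m_3 = 6(Δ_2 - Δ_1) = -36
Natural end conditions: m_0 = m_3 = 0.
Solving: m_0 = 0, m_1 = -4/5, m_2 = -44/5, m_3 = 0.

-0.8000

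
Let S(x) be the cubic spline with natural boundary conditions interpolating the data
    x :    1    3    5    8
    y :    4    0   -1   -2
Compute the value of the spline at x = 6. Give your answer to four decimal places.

-1.2602

Let M_i = S''(x_i). Step sizes h_i = 2, 2, 3; slopes of the chords Δ_i = (y_(i+1) - y_i)/h_i = -2, -1/2, -1/3.
  2·M_0 + 8·M_1 + 2·M_2 = 6(Δ_1 - Δ_0) = 9
  2·M_1 + 10·M_2 + 3·M_3 = 6(Δ_2 - Δ_1) = 1
Natural end conditions: M_0 = M_3 = 0.
Hence M_0 = 0, M_1 = 22/19, M_2 = -5/38, M_3 = 0.
On [5, 8], S(x) = -1 - 23/114·(x - 5) - 5/76·(x - 5)² + 5/684·(x - 5)³.
With (x - 5) = 1: S(6) = -431/342.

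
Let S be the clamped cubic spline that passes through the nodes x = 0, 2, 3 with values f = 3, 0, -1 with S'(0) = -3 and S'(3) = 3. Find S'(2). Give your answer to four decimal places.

Let M_i = S''(x_i). Step sizes h_i = 2, 1; slopes of the chords Δ_i = (y_(i+1) - y_i)/h_i = -3/2, -1.
  2·M_0 + 6·M_1 + 1·M_2 = 6(Δ_1 - Δ_0) = 3
Clamped end conditions give two more equations: 2h_0·M_0 + h_0·M_1 = 6(Δ_0 - S'(0)) = 9 and h_1·M_1 + 2h_1·M_2 = 6(S'(3) - Δ_1) = 24.
Solving the tridiagonal system: M_0 = 15/4, M_1 = -3, M_2 = 27/2.
On [2, 3], S'(x) = b_1 + 2c_1·(x - 2) + 3d_1·(x - 2)² with b_1 = Δ_1 - h_1(2M_1 + M_2)/6 = -9/4, c_1 = M_1/2 = -3/2, d_1 = (M_2 - M_1)/(6h_1) = 11/4. So S'(2) = -9/4.

-2.2500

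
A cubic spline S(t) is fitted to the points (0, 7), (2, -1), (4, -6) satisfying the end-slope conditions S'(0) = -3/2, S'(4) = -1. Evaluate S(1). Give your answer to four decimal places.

Put m_i = S'' at the i-th knot. Here h = (2, 2) and Δ = (-4, -5/2), so the interior equations h_(i-1)·m_(i-1) + 2(h_(i-1)+h_i)·m_i + h_i·m_(i+1) = 6(Δ_i − Δ_(i-1)) read
  2·m_0 + 8·m_1 + 2·m_2 = 6(Δ_1 - Δ_0) = 9
Clamped end conditions give two more equations: 2h_0·m_0 + h_0·m_1 = 6(Δ_0 - S'(0)) = -15 and h_1·m_1 + 2h_1·m_2 = 6(S'(4) - Δ_1) = 9.
Solving the tridiagonal system: m_0 = -19/4, m_1 = 2, m_2 = 5/4.
On [0, 2], S(t) = 7 - 3/2·t - 19/8·t² + 9/16·t³.
With t = 1: S(1) = 59/16.

3.6875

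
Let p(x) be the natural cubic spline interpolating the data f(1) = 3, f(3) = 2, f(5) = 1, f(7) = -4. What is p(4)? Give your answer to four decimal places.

Write M_i for p''(x_i). With h_i = 2, 2, 2 and divided differences Δ_i = -1/2, -1/2, -5/2, the continuity of p' gives the tridiagonal system
  2·M_0 + 8·M_1 + 2·M_2 = 6(Δ_1 - Δ_0) = 0
  2·M_1 + 8·M_2 + 2·M_3 = 6(Δ_2 - Δ_1) = -12
Natural end conditions: M_0 = M_3 = 0.
Solving: M_0 = 0, M_1 = 2/5, M_2 = -8/5, M_3 = 0.
On [3, 5], p(x) = 2 - 7/30·(x - 3) + 1/5·(x - 3)² - 1/6·(x - 3)³.
With (x - 3) = 1: p(4) = 9/5.

1.8000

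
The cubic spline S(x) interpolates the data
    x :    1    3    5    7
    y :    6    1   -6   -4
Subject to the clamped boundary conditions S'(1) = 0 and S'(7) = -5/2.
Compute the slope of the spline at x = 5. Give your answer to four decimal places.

Put M_i = S'' at the i-th knot. Here h = (2, 2, 2) and Δ = (-5/2, -7/2, 1), so the interior equations h_(i-1)·M_(i-1) + 2(h_(i-1)+h_i)·M_i + h_i·M_(i+1) = 6(Δ_i − Δ_(i-1)) read
  2·M_0 + 8·M_1 + 2·M_2 = 6(Δ_1 - Δ_0) = -6
  2·M_1 + 8·M_2 + 2·M_3 = 6(Δ_2 - Δ_1) = 27
Clamped end conditions give two more equations: 2h_0·M_0 + h_0·M_1 = 6(Δ_0 - S'(1)) = -15 and h_2·M_2 + 2h_2·M_3 = 6(S'(7) - Δ_2) = -21.
Forward elimination and back-substitution give M_0 = -91/30, M_1 = -43/30, M_2 = 173/30, M_3 = -122/15.
On [5, 7], S'(x) = b_2 + 2c_2·(x - 5) + 3d_2·(x - 5)² with b_2 = Δ_2 - h_2(2M_2 + M_3)/6 = -2/15, c_2 = M_2/2 = 173/60, d_2 = (M_3 - M_2)/(6h_2) = -139/120. So S'(5) = -2/15.

-0.1333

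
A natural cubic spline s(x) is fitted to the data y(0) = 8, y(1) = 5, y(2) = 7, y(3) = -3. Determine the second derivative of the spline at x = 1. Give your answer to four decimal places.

Let M_i = s''(x_i). Step sizes h_i = 1, 1, 1; slopes of the chords Δ_i = (y_(i+1) - y_i)/h_i = -3, 2, -10.
  1·M_0 + 4·M_1 + 1·M_2 = 6(Δ_1 - Δ_0) = 30
  1·M_1 + 4·M_2 + 1·M_3 = 6(Δ_2 - Δ_1) = -72
Natural end conditions: M_0 = M_3 = 0.
Solving: M_0 = 0, M_1 = 64/5, M_2 = -106/5, M_3 = 0.

12.8000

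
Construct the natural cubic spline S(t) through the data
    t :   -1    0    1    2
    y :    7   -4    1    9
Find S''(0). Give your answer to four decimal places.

Let σ_i = S''(x_i). Step sizes h_i = 1, 1, 1; slopes of the chords Δ_i = (y_(i+1) - y_i)/h_i = -11, 5, 8.
  1·σ_0 + 4·σ_1 + 1·σ_2 = 6(Δ_1 - Δ_0) = 96
  1·σ_1 + 4·σ_2 + 1·σ_3 = 6(Δ_2 - Δ_1) = 18
Natural end conditions: σ_0 = σ_3 = 0.
Forward elimination and back-substitution give σ_0 = 0, σ_1 = 122/5, σ_2 = -8/5, σ_3 = 0.

24.4000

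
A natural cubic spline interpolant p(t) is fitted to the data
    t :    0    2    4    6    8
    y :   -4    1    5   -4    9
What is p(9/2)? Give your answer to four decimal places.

With m_i denoting the second derivative at x_i, h_i = 2, 2, 2, 2, and Δ_i = (y_(i+1) − y_i)/h_i = 5/2, 2, -9/2, 13/2:
  2·m_0 + 8·m_1 + 2·m_2 = 6(Δ_1 - Δ_0) = -3
  2·m_1 + 8·m_2 + 2·m_3 = 6(Δ_2 - Δ_1) = -39
  2·m_2 + 8·m_3 + 2·m_4 = 6(Δ_3 - Δ_2) = 66
Natural end conditions: m_0 = m_4 = 0.
Solving the tridiagonal system: m_0 = 0, m_1 = 177/112, m_2 = -219/28, m_3 = 1143/112, m_4 = 0.
On [4, 6], p(t) = 5 - 43/16·(t - 4) - 219/56·(t - 4)² + 673/448·(t - 4)³.
With (t - 4) = 1/2: p(9/2) = 10273/3584.

2.8664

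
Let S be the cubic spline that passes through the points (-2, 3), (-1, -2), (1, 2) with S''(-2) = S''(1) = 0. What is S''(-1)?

Let M_i = S''(x_i). Step sizes h_i = 1, 2; slopes of the chords Δ_i = (y_(i+1) - y_i)/h_i = -5, 2.
  1·M_0 + 6·M_1 + 2·M_2 = 6(Δ_1 - Δ_0) = 42
Natural end conditions: M_0 = M_2 = 0.
Solving the tridiagonal system: M_0 = 0, M_1 = 7, M_2 = 0.

7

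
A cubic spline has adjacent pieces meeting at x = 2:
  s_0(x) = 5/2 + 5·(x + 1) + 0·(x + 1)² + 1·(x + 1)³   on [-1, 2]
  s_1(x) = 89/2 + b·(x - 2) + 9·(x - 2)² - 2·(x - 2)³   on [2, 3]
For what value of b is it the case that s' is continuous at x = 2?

32

s_0'(x) = 5 + 0·(x + 1) + 3·(x + 1)², so s_0'(2) = 32. On the right, s_1'(2) = b, so b = 32.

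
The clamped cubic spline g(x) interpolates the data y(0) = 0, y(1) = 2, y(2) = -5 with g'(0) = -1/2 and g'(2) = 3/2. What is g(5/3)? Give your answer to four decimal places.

-3.7037

Let M_i = g''(x_i). Step sizes h_i = 1, 1; slopes of the chords Δ_i = (y_(i+1) - y_i)/h_i = 2, -7.
  1·M_0 + 4·M_1 + 1·M_2 = 6(Δ_1 - Δ_0) = -54
Clamped end conditions give two more equations: 2h_0·M_0 + h_0·M_1 = 6(Δ_0 - g'(0)) = 15 and h_1·M_1 + 2h_1·M_2 = 6(g'(2) - Δ_1) = 51.
Solving: M_0 = 22, M_1 = -29, M_2 = 40.
On [1, 2], g(x) = 2 - 4·(x - 1) - 29/2·(x - 1)² + 23/2·(x - 1)³.
With (x - 1) = 2/3: g(5/3) = -100/27.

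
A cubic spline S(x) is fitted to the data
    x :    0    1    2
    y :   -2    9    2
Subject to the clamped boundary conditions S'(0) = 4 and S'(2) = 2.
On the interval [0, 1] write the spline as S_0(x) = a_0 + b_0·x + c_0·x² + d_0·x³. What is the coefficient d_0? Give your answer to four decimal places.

-16.5000

With M_i denoting the second derivative at x_i, h_i = 1, 1, and Δ_i = (y_(i+1) − y_i)/h_i = 11, -7:
  1·M_0 + 4·M_1 + 1·M_2 = 6(Δ_1 - Δ_0) = -108
Clamped end conditions give two more equations: 2h_0·M_0 + h_0·M_1 = 6(Δ_0 - S'(0)) = 42 and h_1·M_1 + 2h_1·M_2 = 6(S'(2) - Δ_1) = 54.
Solving: M_0 = 47, M_1 = -52, M_2 = 53.
On [0, 1], with S_0(x) = a_0 + b_0·x + c_0·x² + d_0·x³: c_0 = M_0/2 = 47/2, d_0 = (M_1 - M_0)/(6h_0) = -33/2, b_0 = Δ_0 - h_0(2M_0 + M_1)/6 = 4.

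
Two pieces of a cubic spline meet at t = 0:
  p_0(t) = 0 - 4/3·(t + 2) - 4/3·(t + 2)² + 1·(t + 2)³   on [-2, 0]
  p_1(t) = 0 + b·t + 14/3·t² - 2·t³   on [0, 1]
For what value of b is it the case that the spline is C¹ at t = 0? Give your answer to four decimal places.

p_0'(t) = -4/3 - 8/3·(t + 2) + 3·(t + 2)², so p_0'(0) = 16/3. On the right, p_1'(0) = b, so b = 16/3.

5.3333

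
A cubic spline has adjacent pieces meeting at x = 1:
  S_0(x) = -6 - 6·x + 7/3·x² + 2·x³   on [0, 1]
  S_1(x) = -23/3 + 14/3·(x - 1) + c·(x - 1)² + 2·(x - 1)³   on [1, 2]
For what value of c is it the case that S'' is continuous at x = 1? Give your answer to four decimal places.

S_0''(x) = 14/3 + 12·x, so S_0''(1) = 50/3. On the right, S_1''(1) = 2c, so c = 25/3.

8.3333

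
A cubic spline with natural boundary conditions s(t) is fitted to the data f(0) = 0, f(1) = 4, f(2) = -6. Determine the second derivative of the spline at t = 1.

Put m_i = s'' at the i-th knot. Here h = (1, 1) and Δ = (4, -10), so the interior equations h_(i-1)·m_(i-1) + 2(h_(i-1)+h_i)·m_i + h_i·m_(i+1) = 6(Δ_i − Δ_(i-1)) read
  1·m_0 + 4·m_1 + 1·m_2 = 6(Δ_1 - Δ_0) = -84
Natural end conditions: m_0 = m_2 = 0.
Solving the tridiagonal system: m_0 = 0, m_1 = -21, m_2 = 0.

-21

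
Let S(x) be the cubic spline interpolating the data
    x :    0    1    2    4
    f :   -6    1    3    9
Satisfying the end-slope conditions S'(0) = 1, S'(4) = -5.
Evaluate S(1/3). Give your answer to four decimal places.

Put m_i = S'' at the i-th knot. Here h = (1, 1, 2) and Δ = (7, 2, 3), so the interior equations h_(i-1)·m_(i-1) + 2(h_(i-1)+h_i)·m_i + h_i·m_(i+1) = 6(Δ_i − Δ_(i-1)) read
  1·m_0 + 4·m_1 + 1·m_2 = 6(Δ_1 - Δ_0) = -30
  1·m_1 + 6·m_2 + 2·m_3 = 6(Δ_2 - Δ_1) = 6
Clamped end conditions give two more equations: 2h_0·m_0 + h_0·m_1 = 6(Δ_0 - S'(0)) = 36 and h_2·m_2 + 2h_2·m_3 = 6(S'(4) - Δ_2) = -48.
Solving the tridiagonal system: m_0 = 288/11, m_1 = -180/11, m_2 = 102/11, m_3 = -183/11.
On [0, 1], S(x) = -6 + 1·x + 144/11·x² - 78/11·x³.
With x = 1/3: S(1/3) = -443/99.

-4.4747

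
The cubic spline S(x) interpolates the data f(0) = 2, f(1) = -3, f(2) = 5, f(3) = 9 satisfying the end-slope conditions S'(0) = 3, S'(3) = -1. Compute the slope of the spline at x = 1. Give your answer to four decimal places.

-0.8667

With m_i denoting the second derivative at x_i, h_i = 1, 1, 1, and Δ_i = (y_(i+1) − y_i)/h_i = -5, 8, 4:
  1·m_0 + 4·m_1 + 1·m_2 = 6(Δ_1 - Δ_0) = 78
  1·m_1 + 4·m_2 + 1·m_3 = 6(Δ_2 - Δ_1) = -24
Clamped end conditions give two more equations: 2h_0·m_0 + h_0·m_1 = 6(Δ_0 - S'(0)) = -48 and h_2·m_2 + 2h_2·m_3 = 6(S'(3) - Δ_2) = -30.
Forward elimination and back-substitution give m_0 = -604/15, m_1 = 488/15, m_2 = -178/15, m_3 = -136/15.
On [1, 2], S'(x) = b_1 + 2c_1·(x - 1) + 3d_1·(x - 1)² with b_1 = Δ_1 - h_1(2m_1 + m_2)/6 = -13/15, c_1 = m_1/2 = 244/15, d_1 = (m_2 - m_1)/(6h_1) = -37/5. So S'(1) = -13/15.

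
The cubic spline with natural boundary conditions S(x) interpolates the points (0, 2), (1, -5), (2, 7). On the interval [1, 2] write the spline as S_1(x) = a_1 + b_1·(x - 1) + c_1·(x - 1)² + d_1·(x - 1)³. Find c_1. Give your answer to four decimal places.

Write σ_i for S''(x_i). With h_i = 1, 1 and divided differences Δ_i = -7, 12, the continuity of S' gives the tridiagonal system
  1·σ_0 + 4·σ_1 + 1·σ_2 = 6(Δ_1 - Δ_0) = 114
Natural end conditions: σ_0 = σ_2 = 0.
Hence σ_0 = 0, σ_1 = 57/2, σ_2 = 0.
On [1, 2], with S_1(x) = a_1 + b_1·(x - 1) + c_1·(x - 1)² + d_1·(x - 1)³: c_1 = σ_1/2 = 57/4, d_1 = (σ_2 - σ_1)/(6h_1) = -19/4, b_1 = Δ_1 - h_1(2σ_1 + σ_2)/6 = 5/2.

14.2500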